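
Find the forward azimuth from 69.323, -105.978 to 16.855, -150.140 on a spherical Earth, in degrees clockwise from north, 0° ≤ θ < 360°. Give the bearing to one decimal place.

231.0°

Δλ = -150.140 − -105.978 = -44.162°.
θ = atan2( sin Δλ · cos φ₂ , cos φ₁ · sin φ₂ − sin φ₁ · cos φ₂ · cos Δλ )
  = atan2(-0.66676, -0.53995) = -129.001° → normalised to [0°, 360°): 230.999°.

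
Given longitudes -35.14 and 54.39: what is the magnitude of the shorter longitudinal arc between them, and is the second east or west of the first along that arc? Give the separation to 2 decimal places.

Raw difference: 54.39 − -35.14 = 89.53°.
Normalise into (−180°, 180°]: 89.53° stays 89.53°.
Positive ⇒ the second point lies to the east; separation 89.53°.

89.53° east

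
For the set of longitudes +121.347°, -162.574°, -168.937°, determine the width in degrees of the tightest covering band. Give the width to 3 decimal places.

76.079°

Sort the longitudes: -168.937°, -162.574°, +121.347°.
Eastward gaps between consecutive values (wrapping around): 6.363°, 283.921°, 69.716°.
Largest gap = 283.921° ⇒ minimal covering band is its complement: 360° − 283.921° = 76.079°.
Band runs from +121.347° eastward to -162.574°, crossing the antimeridian.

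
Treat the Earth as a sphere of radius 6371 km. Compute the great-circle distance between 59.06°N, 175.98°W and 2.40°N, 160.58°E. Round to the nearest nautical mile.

3574 nmi

Δλ = 160.58 − -175.98 = 336.56°; wrapped into (−180°, 180°]: -23.44°.
Δφ = 2.40 − 59.06 = -56.66°.
a = sin²(Δφ/2) + cos φ₁ · cos φ₂ · sin²(Δλ/2) = 0.246392.
c = 2·atan2(√a, √(1−a)) = 1.03885 rad → d = 6371·c ≈ 6618.49 km ≈ 3573.70 nmi.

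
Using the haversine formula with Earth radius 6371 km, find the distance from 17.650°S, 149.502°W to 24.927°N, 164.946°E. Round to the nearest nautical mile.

3692 nmi

Δλ = 164.946 − -149.502 = 314.448°; wrapped into (−180°, 180°]: -45.552°.
Δφ = 24.927 − -17.650 = 42.577°.
a = sin²(Δφ/2) + cos φ₁ · cos φ₂ · sin²(Δλ/2) = 0.261326.
c = 2·atan2(√a, √(1−a)) = 1.07316 rad → d = 6371·c ≈ 6837.12 km ≈ 3691.75 nmi.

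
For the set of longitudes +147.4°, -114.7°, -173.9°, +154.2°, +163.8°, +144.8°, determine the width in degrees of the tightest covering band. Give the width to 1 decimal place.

Sort the longitudes: -173.9°, -114.7°, +144.8°, +147.4°, +154.2°, +163.8°.
Eastward gaps between consecutive values (wrapping around): 59.2°, 259.5°, 2.6°, 6.8°, 9.6°, 22.3°.
Largest gap = 259.5° ⇒ minimal covering band is its complement: 360° − 259.5° = 100.5°.
Band runs from +144.8° eastward to -114.7°, crossing the antimeridian.

100.5°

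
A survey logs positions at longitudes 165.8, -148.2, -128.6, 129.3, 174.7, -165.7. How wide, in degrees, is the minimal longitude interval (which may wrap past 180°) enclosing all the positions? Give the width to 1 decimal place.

Sort the longitudes: -165.7°, -148.2°, -128.6°, +129.3°, +165.8°, +174.7°.
Eastward gaps between consecutive values (wrapping around): 17.5°, 19.6°, 257.9°, 36.5°, 8.9°, 19.6°.
Largest gap = 257.9° ⇒ minimal covering band is its complement: 360° − 257.9° = 102.1°.
Band runs from +129.3° eastward to -128.6°, crossing the antimeridian.

102.1°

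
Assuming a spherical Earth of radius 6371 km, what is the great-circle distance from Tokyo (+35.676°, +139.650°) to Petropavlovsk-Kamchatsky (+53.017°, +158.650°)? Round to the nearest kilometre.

Δλ = 158.650 − 139.650 = 19.000°.
Δφ = 53.017 − 35.676 = 17.341°.
a = sin²(Δφ/2) + cos φ₁ · cos φ₂ · sin²(Δλ/2) = 0.036038.
c = 2·atan2(√a, √(1−a)) = 0.38199 rad → d = 6371·c ≈ 2433.67 km.

2434 km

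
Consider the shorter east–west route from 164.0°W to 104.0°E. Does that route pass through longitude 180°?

Naïve |104.0 − -164.0| = 268.0° > 180°, so the shorter arc goes the other way round — across 180°.
Signed shortest Δλ = ((104.0 − -164.0 + 180) mod 360) − 180 = -92.0°.
Going west by 92.0° from -164.0° passes through 180° before reaching +104.0°.

Yes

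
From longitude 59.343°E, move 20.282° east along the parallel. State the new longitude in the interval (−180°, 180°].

79.625°E

Start at +59.343°; shift +20.282° → +79.625°.
+79.625° already lies in (−180°, 180°].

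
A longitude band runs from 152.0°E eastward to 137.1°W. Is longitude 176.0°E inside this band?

Band width going east from +152.0° to -137.1°: ((-137.1 − 152.0) mod 360) = 70.9°.
Offset of +176.0° east of the west edge: ((176.0 − 152.0) mod 360) = 24.0°.
24.0° ≤ 70.9° ⇒ inside.

Yes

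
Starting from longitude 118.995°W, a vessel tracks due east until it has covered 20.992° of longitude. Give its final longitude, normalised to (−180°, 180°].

Start at -118.995°; shift +20.992° → -98.003°.
-98.003° already lies in (−180°, 180°].

98.003°W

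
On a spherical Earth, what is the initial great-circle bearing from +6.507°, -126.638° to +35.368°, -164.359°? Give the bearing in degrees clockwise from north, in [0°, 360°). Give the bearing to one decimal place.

315.2°

Δλ = -164.359 − -126.638 = -37.721°.
θ = atan2( sin Δλ · cos φ₂ , cos φ₁ · sin φ₂ − sin φ₁ · cos φ₂ · cos Δλ )
  = atan2(-0.49891, 0.50200) = -44.823° → normalised to [0°, 360°): 315.177°.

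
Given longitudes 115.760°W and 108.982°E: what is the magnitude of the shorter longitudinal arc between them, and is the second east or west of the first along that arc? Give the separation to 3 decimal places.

135.258° west

Raw difference: 108.982 − -115.760 = 224.742°.
Normalise into (−180°, 180°]: 224.742° − 360° = -135.258°.
Negative ⇒ the second point lies to the west; separation 135.258°.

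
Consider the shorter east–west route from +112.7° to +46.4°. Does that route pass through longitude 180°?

Signed shortest Δλ = ((46.4 − 112.7 + 180) mod 360) − 180 = -66.3°.
Going west by 66.3° from +112.7° reaches +46.4° without touching 180°.

No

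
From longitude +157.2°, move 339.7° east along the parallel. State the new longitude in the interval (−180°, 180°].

Start at +157.2°; shift +339.7° → +496.9°.
+496.9° lies outside (−180°, 180°]; subtract 360° → +136.9°.

+136.9°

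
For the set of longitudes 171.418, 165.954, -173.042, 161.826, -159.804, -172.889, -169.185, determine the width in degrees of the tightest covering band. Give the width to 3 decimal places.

38.370°

Sort the longitudes: -173.042°, -172.889°, -169.185°, -159.804°, +161.826°, +165.954°, +171.418°.
Eastward gaps between consecutive values (wrapping around): 0.153°, 3.704°, 9.381°, 321.630°, 4.128°, 5.464°, 15.540°.
Largest gap = 321.630° ⇒ minimal covering band is its complement: 360° − 321.630° = 38.370°.
Band runs from +161.826° eastward to -159.804°, crossing the antimeridian.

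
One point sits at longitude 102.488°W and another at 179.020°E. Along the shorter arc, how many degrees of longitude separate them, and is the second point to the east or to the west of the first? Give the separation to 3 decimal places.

78.492° west

Raw difference: 179.020 − -102.488 = 281.508°.
Normalise into (−180°, 180°]: 281.508° − 360° = -78.492°.
Negative ⇒ the second point lies to the west; separation 78.492°.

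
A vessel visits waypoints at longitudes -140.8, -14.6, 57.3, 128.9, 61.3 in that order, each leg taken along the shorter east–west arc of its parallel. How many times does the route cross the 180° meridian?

0

Leg 1: -140.8° → -14.6°, shortest Δλ = 126.2° (east) — does not cross 180°.
Leg 2: -14.6° → +57.3°, shortest Δλ = 71.9° (east) — does not cross 180°.
Leg 3: +57.3° → +128.9°, shortest Δλ = 71.6° (east) — does not cross 180°.
Leg 4: +128.9° → +61.3°, shortest Δλ = -67.6° (west) — does not cross 180°.
Total crossings: 0.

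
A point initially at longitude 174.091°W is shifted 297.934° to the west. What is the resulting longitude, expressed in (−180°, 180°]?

112.025°W

Start at -174.091°; shift −297.934° → -472.025°.
-472.025° lies outside (−180°, 180°]; add 360° → -112.025°.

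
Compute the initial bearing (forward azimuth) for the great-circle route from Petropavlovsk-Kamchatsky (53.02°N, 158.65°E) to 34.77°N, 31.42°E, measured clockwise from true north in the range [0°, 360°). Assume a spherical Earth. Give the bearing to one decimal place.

Δλ = 31.42 − 158.65 = -127.23°.
θ = atan2( sin Δλ · cos φ₂ , cos φ₁ · sin φ₂ − sin φ₁ · cos φ₂ · cos Δλ )
  = atan2(-0.65405, 0.74006) = -41.469° → normalised to [0°, 360°): 318.531°.

318.5°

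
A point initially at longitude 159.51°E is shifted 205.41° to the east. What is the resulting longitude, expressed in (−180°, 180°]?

Start at +159.51°; shift +205.41° → +364.92°.
+364.92° lies outside (−180°, 180°]; subtract 360° → +4.92°.

4.92°E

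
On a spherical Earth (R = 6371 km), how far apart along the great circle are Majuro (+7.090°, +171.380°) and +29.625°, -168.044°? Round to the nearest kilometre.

3303 km

Δλ = -168.044 − 171.380 = -339.424°; wrapped into (−180°, 180°]: 20.576°.
Δφ = 29.625 − 7.090 = 22.535°.
a = sin²(Δφ/2) + cos φ₁ · cos φ₂ · sin²(Δλ/2) = 0.065692.
c = 2·atan2(√a, √(1−a)) = 0.51840 rad → d = 6371·c ≈ 3302.69 km.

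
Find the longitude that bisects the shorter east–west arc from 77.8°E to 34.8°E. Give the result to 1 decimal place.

56.3°E

Signed shortest Δλ from +77.8° to +34.8° is -43.0°.
Midpoint longitude = +77.8° + (-43.0°)/2 = +77.8° − 21.5° = +56.3°.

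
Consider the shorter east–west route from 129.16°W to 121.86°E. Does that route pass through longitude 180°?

Yes

Naïve |121.86 − -129.16| = 251.02° > 180°, so the shorter arc goes the other way round — across 180°.
Signed shortest Δλ = ((121.86 − -129.16 + 180) mod 360) − 180 = -108.98°.
Going west by 108.98° from -129.16° passes through 180° before reaching +121.86°.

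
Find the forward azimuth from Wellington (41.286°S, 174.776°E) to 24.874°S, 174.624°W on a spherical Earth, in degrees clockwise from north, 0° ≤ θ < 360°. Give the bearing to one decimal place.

31.5°

Δλ = -174.624 − 174.776 = -349.400°; wrapped into (−180°, 180°]: 10.600°.
θ = atan2( sin Δλ · cos φ₂ , cos φ₁ · sin φ₂ − sin φ₁ · cos φ₂ · cos Δλ )
  = atan2(0.16689, 0.27233) = 31.501° → normalised to [0°, 360°): 31.501°.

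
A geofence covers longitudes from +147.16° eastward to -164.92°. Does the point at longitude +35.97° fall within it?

Band width going east from +147.16° to -164.92°: ((-164.92 − 147.16) mod 360) = 47.92°.
Offset of +35.97° east of the west edge: ((35.97 − 147.16) mod 360) = 248.81°.
248.81° > 47.92° ⇒ outside.

No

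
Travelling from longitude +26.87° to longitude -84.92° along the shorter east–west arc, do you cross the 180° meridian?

Signed shortest Δλ = ((-84.92 − 26.87 + 180) mod 360) − 180 = -111.79°.
Going west by 111.79° from +26.87° reaches -84.92° without touching 180°.

No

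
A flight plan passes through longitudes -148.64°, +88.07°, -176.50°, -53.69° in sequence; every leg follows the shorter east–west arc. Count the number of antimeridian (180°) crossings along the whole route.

2

Leg 1: -148.64° → +88.07°, shortest Δλ = -123.29° (west) — crosses 180°.
Leg 2: +88.07° → -176.50°, shortest Δλ = 95.43° (east) — crosses 180°.
Leg 3: -176.50° → -53.69°, shortest Δλ = 122.81° (east) — does not cross 180°.
Total crossings: 2.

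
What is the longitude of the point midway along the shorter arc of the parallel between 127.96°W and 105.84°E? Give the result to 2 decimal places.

168.94°E

Signed shortest Δλ from -127.96° to +105.84° is -126.20°.
Midpoint longitude = -127.96° + (-126.20°)/2 = -127.96° − 63.10° = -191.06°.
Normalise into (−180°, 180°]: +168.94°.
(The naïve average (-127.96 + +105.84)/2 = -11.06° is on the wrong side of the globe.)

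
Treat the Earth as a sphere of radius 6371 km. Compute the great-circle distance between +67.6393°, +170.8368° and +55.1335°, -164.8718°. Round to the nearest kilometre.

1875 km

Δλ = -164.8718 − 170.8368 = -335.7086°; wrapped into (−180°, 180°]: 24.2914°.
Δφ = 55.1335 − 67.6393 = -12.5058°.
a = sin²(Δφ/2) + cos φ₁ · cos φ₂ · sin²(Δλ/2) = 0.021490.
c = 2·atan2(√a, √(1−a)) = 0.29425 rad → d = 6371·c ≈ 1874.68 km.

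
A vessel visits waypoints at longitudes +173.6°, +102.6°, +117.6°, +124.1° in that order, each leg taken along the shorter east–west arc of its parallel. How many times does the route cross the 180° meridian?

Leg 1: +173.6° → +102.6°, shortest Δλ = -71.0° (west) — does not cross 180°.
Leg 2: +102.6° → +117.6°, shortest Δλ = 15.0° (east) — does not cross 180°.
Leg 3: +117.6° → +124.1°, shortest Δλ = 6.5° (east) — does not cross 180°.
Total crossings: 0.

0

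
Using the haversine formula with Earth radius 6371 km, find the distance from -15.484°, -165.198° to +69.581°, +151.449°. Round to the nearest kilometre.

10044 km

Δλ = 151.449 − -165.198 = 316.647°; wrapped into (−180°, 180°]: -43.353°.
Δφ = 69.581 − -15.484 = 85.065°.
a = sin²(Δφ/2) + cos φ₁ · cos φ₂ · sin²(Δλ/2) = 0.502858.
c = 2·atan2(√a, √(1−a)) = 1.57651 rad → d = 6371·c ≈ 10043.96 km.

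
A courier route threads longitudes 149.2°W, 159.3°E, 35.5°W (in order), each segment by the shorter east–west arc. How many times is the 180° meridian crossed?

Leg 1: -149.2° → +159.3°, shortest Δλ = -51.5° (west) — crosses 180°.
Leg 2: +159.3° → -35.5°, shortest Δλ = 165.2° (east) — crosses 180°.
Total crossings: 2.

2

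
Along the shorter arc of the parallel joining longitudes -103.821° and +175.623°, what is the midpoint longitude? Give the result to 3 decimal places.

Signed shortest Δλ from -103.821° to +175.623° is -80.556°.
Midpoint longitude = -103.821° + (-80.556°)/2 = -103.821° − 40.278° = -144.099°.
(The naïve average (-103.821 + +175.623)/2 = 35.901° is on the wrong side of the globe.)

-144.099°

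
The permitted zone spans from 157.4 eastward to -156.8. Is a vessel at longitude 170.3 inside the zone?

Yes

Band width going east from +157.4° to -156.8°: ((-156.8 − 157.4) mod 360) = 45.8°.
Offset of +170.3° east of the west edge: ((170.3 − 157.4) mod 360) = 12.9°.
12.9° ≤ 45.8° ⇒ inside.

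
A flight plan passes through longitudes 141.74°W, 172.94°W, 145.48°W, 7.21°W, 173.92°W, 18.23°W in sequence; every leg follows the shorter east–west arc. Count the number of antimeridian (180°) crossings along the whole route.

0

Leg 1: -141.74° → -172.94°, shortest Δλ = -31.2° (west) — does not cross 180°.
Leg 2: -172.94° → -145.48°, shortest Δλ = 27.46° (east) — does not cross 180°.
Leg 3: -145.48° → -7.21°, shortest Δλ = 138.27° (east) — does not cross 180°.
Leg 4: -7.21° → -173.92°, shortest Δλ = -166.71° (west) — does not cross 180°.
Leg 5: -173.92° → -18.23°, shortest Δλ = 155.69° (east) — does not cross 180°.
Total crossings: 0.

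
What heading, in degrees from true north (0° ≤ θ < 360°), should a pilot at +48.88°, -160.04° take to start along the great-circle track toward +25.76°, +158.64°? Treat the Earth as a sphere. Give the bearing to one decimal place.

249.4°

Δλ = 158.64 − -160.04 = 318.68°; wrapped into (−180°, 180°]: -41.32°.
θ = atan2( sin Δλ · cos φ₂ , cos φ₁ · sin φ₂ − sin φ₁ · cos φ₂ · cos Δλ )
  = atan2(-0.59465, -0.22374) = -110.619° → normalised to [0°, 360°): 249.381°.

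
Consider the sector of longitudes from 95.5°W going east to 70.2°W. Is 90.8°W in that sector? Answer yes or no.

Band width going east from -95.5° to -70.2°: ((-70.2 − -95.5) mod 360) = 25.3°.
Offset of -90.8° east of the west edge: ((-90.8 − -95.5) mod 360) = 4.7°.
4.7° ≤ 25.3° ⇒ inside.

Yes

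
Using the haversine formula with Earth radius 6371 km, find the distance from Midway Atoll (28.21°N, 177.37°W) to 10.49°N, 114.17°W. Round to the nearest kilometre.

Δλ = -114.17 − -177.37 = 63.20°.
Δφ = 10.49 − 28.21 = -17.72°.
a = sin²(Δφ/2) + cos φ₁ · cos φ₂ · sin²(Δλ/2) = 0.261628.
c = 2·atan2(√a, √(1−a)) = 1.07385 rad → d = 6371·c ≈ 6841.49 km.

6841 km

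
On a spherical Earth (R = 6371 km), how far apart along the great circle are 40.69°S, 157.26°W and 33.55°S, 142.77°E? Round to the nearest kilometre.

Δλ = 142.77 − -157.26 = 300.03°; wrapped into (−180°, 180°]: -59.97°.
Δφ = -33.55 − -40.69 = 7.14°.
a = sin²(Δφ/2) + cos φ₁ · cos φ₂ · sin²(Δλ/2) = 0.161716.
c = 2·atan2(√a, √(1−a)) = 0.82770 rad → d = 6371·c ≈ 5273.30 km.

5273 km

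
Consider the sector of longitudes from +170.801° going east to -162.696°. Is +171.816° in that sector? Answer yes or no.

Band width going east from +170.801° to -162.696°: ((-162.696 − 170.801) mod 360) = 26.503°.
Offset of +171.816° east of the west edge: ((171.816 − 170.801) mod 360) = 1.015°.
1.015° ≤ 26.503° ⇒ inside.

Yes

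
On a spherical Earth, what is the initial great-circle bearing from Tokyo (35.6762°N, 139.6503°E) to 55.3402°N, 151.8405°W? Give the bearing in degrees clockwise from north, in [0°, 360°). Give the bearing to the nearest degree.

44°

Δλ = -151.8405 − 139.6503 = -291.4908°; wrapped into (−180°, 180°]: 68.5092°.
θ = atan2( sin Δλ · cos φ₂ , cos φ₁ · sin φ₂ − sin φ₁ · cos φ₂ · cos Δλ )
  = atan2(0.52916, 0.54667) = 44.068° → normalised to [0°, 360°): 44.068°.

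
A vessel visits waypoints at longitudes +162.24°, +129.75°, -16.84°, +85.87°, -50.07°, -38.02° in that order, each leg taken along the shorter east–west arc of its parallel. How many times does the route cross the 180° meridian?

Leg 1: +162.24° → +129.75°, shortest Δλ = -32.49° (west) — does not cross 180°.
Leg 2: +129.75° → -16.84°, shortest Δλ = -146.59° (west) — does not cross 180°.
Leg 3: -16.84° → +85.87°, shortest Δλ = 102.71° (east) — does not cross 180°.
Leg 4: +85.87° → -50.07°, shortest Δλ = -135.94° (west) — does not cross 180°.
Leg 5: -50.07° → -38.02°, shortest Δλ = 12.05° (east) — does not cross 180°.
Total crossings: 0.

0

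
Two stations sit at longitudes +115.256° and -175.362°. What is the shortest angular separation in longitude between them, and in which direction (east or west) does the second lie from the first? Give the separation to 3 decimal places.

Raw difference: -175.362 − 115.256 = -290.618°.
Normalise into (−180°, 180°]: -290.618° + 360° = 69.382°.
Positive ⇒ the second point lies to the east; separation 69.382°.

69.382° east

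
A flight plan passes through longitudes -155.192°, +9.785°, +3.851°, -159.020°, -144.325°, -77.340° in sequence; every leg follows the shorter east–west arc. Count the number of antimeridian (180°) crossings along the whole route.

Leg 1: -155.192° → +9.785°, shortest Δλ = 164.977° (east) — does not cross 180°.
Leg 2: +9.785° → +3.851°, shortest Δλ = -5.934° (west) — does not cross 180°.
Leg 3: +3.851° → -159.020°, shortest Δλ = -162.871° (west) — does not cross 180°.
Leg 4: -159.020° → -144.325°, shortest Δλ = 14.695° (east) — does not cross 180°.
Leg 5: -144.325° → -77.340°, shortest Δλ = 66.985° (east) — does not cross 180°.
Total crossings: 0.

0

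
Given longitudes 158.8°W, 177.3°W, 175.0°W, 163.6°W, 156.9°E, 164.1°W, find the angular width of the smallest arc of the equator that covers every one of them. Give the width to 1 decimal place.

Sort the longitudes: -177.3°, -175.0°, -164.1°, -163.6°, -158.8°, +156.9°.
Eastward gaps between consecutive values (wrapping around): 2.3°, 10.9°, 0.5°, 4.8°, 315.7°, 25.8°.
Largest gap = 315.7° ⇒ minimal covering band is its complement: 360° − 315.7° = 44.3°.
Band runs from +156.9° eastward to -158.8°, crossing the antimeridian.

44.3°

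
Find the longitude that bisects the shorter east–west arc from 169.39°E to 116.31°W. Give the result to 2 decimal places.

153.46°W

Signed shortest Δλ from +169.39° to -116.31° is +74.30°.
Midpoint longitude = +169.39° + (+74.30°)/2 = +169.39° + 37.15° = +206.54°.
Normalise into (−180°, 180°]: -153.46°.
(The naïve average (+169.39 + -116.31)/2 = 26.54° is on the wrong side of the globe.)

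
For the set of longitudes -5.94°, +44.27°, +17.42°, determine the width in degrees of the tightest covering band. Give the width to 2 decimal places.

Sort the longitudes: -5.94°, +17.42°, +44.27°.
Eastward gaps between consecutive values (wrapping around): 23.36°, 26.85°, 309.79°.
Largest gap = 309.79° ⇒ minimal covering band is its complement: 360° − 309.79° = 50.21°.
Band runs from -5.94° eastward to +44.27°.

50.21°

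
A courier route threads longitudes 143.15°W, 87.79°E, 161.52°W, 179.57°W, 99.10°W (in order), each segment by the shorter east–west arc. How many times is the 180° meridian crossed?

2

Leg 1: -143.15° → +87.79°, shortest Δλ = -129.06° (west) — crosses 180°.
Leg 2: +87.79° → -161.52°, shortest Δλ = 110.69° (east) — crosses 180°.
Leg 3: -161.52° → -179.57°, shortest Δλ = -18.05° (west) — does not cross 180°.
Leg 4: -179.57° → -99.10°, shortest Δλ = 80.47° (east) — does not cross 180°.
Total crossings: 2.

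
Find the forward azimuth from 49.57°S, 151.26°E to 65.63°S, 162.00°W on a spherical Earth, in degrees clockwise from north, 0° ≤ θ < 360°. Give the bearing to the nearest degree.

Δλ = -162.00 − 151.26 = -313.26°; wrapped into (−180°, 180°]: 46.74°.
θ = atan2( sin Δλ · cos φ₂ , cos φ₁ · sin φ₂ − sin φ₁ · cos φ₂ · cos Δλ )
  = atan2(0.30050, -0.37549) = 141.330° → normalised to [0°, 360°): 141.330°.

141°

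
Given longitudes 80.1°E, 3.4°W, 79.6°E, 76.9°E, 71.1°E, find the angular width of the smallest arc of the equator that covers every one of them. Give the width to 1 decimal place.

83.5°

Sort the longitudes: -3.4°, +71.1°, +76.9°, +79.6°, +80.1°.
Eastward gaps between consecutive values (wrapping around): 74.5°, 5.8°, 2.7°, 0.5°, 276.5°.
Largest gap = 276.5° ⇒ minimal covering band is its complement: 360° − 276.5° = 83.5°.
Band runs from -3.4° eastward to +80.1°.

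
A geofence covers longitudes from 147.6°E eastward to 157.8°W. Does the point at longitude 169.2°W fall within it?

Yes

Band width going east from +147.6° to -157.8°: ((-157.8 − 147.6) mod 360) = 54.6°.
Offset of -169.2° east of the west edge: ((-169.2 − 147.6) mod 360) = 43.2°.
43.2° ≤ 54.6° ⇒ inside.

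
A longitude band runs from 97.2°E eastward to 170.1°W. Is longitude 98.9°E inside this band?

Yes

Band width going east from +97.2° to -170.1°: ((-170.1 − 97.2) mod 360) = 92.7°.
Offset of +98.9° east of the west edge: ((98.9 − 97.2) mod 360) = 1.7°.
1.7° ≤ 92.7° ⇒ inside.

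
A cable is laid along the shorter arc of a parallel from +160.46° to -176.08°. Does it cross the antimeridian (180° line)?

Yes

Naïve |-176.08 − 160.46| = 336.54° > 180°, so the shorter arc goes the other way round — across 180°.
Signed shortest Δλ = ((-176.08 − 160.46 + 180) mod 360) − 180 = 23.46°.
Going east by 23.46° from +160.46° passes through 180° before reaching -176.08°.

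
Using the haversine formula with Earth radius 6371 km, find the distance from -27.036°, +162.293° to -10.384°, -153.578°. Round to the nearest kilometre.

4970 km

Δλ = -153.578 − 162.293 = -315.871°; wrapped into (−180°, 180°]: 44.129°.
Δφ = -10.384 − -27.036 = 16.652°.
a = sin²(Δφ/2) + cos φ₁ · cos φ₂ · sin²(Δλ/2) = 0.144602.
c = 2·atan2(√a, √(1−a)) = 0.78017 rad → d = 6371·c ≈ 4970.45 km.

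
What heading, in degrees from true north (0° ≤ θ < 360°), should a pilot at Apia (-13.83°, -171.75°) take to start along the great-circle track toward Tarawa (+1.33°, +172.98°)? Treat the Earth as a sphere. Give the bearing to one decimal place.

313.9°

Δλ = 172.98 − -171.75 = 344.73°; wrapped into (−180°, 180°]: -15.27°.
θ = atan2( sin Δλ · cos φ₂ , cos φ₁ · sin φ₂ − sin φ₁ · cos φ₂ · cos Δλ )
  = atan2(-0.26330, 0.25308) = -46.134° → normalised to [0°, 360°): 313.866°.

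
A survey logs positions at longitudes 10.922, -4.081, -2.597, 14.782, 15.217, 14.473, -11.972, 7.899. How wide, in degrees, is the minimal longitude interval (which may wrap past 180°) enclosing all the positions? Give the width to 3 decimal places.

27.189°

Sort the longitudes: -11.972°, -4.081°, -2.597°, +7.899°, +10.922°, +14.473°, +14.782°, +15.217°.
Eastward gaps between consecutive values (wrapping around): 7.891°, 1.484°, 10.496°, 3.023°, 3.551°, 0.309°, 0.435°, 332.811°.
Largest gap = 332.811° ⇒ minimal covering band is its complement: 360° − 332.811° = 27.189°.
Band runs from -11.972° eastward to +15.217°.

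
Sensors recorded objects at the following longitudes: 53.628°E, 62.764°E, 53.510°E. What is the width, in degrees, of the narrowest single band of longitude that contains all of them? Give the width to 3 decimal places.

9.254°

Sort the longitudes: +53.510°, +53.628°, +62.764°.
Eastward gaps between consecutive values (wrapping around): 0.118°, 9.136°, 350.746°.
Largest gap = 350.746° ⇒ minimal covering band is its complement: 360° − 350.746° = 9.254°.
Band runs from +53.510° eastward to +62.764°.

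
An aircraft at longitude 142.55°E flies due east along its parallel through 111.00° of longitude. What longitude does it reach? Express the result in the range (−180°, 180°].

Start at +142.55°; shift +111.00° → +253.55°.
+253.55° lies outside (−180°, 180°]; subtract 360° → -106.45°.

106.45°W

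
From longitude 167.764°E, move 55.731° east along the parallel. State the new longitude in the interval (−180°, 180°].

Start at +167.764°; shift +55.731° → +223.495°.
+223.495° lies outside (−180°, 180°]; subtract 360° → -136.505°.

136.505°W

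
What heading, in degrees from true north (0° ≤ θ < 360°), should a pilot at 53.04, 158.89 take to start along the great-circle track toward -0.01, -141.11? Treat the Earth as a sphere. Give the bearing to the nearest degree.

115°

Δλ = -141.11 − 158.89 = -300.00°; wrapped into (−180°, 180°]: 60.00°.
θ = atan2( sin Δλ · cos φ₂ , cos φ₁ · sin φ₂ − sin φ₁ · cos φ₂ · cos Δλ )
  = atan2(0.86603, -0.39963) = 114.771° → normalised to [0°, 360°): 114.771°.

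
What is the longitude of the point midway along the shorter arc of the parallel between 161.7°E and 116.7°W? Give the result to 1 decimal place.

157.5°W

Signed shortest Δλ from +161.7° to -116.7° is +81.6°.
Midpoint longitude = +161.7° + (+81.6°)/2 = +161.7° + 40.8° = +202.5°.
Normalise into (−180°, 180°]: -157.5°.
(The naïve average (+161.7 + -116.7)/2 = 22.5° is on the wrong side of the globe.)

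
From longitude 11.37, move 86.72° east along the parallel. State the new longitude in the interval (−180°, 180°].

Start at +11.37°; shift +86.72° → +98.09°.
+98.09° already lies in (−180°, 180°].

+98.09°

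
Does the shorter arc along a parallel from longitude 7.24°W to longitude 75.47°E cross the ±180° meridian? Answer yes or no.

Signed shortest Δλ = ((75.47 − -7.24 + 180) mod 360) − 180 = 82.71°.
Going east by 82.71° from -7.24° reaches +75.47° without touching 180°.

No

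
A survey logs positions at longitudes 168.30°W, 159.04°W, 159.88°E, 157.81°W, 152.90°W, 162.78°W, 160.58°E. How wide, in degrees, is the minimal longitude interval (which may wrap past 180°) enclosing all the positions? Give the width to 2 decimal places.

Sort the longitudes: -168.30°, -162.78°, -159.04°, -157.81°, -152.90°, +159.88°, +160.58°.
Eastward gaps between consecutive values (wrapping around): 5.52°, 3.74°, 1.23°, 4.91°, 312.78°, 0.70°, 31.12°.
Largest gap = 312.78° ⇒ minimal covering band is its complement: 360° − 312.78° = 47.22°.
Band runs from +159.88° eastward to -152.90°, crossing the antimeridian.

47.22°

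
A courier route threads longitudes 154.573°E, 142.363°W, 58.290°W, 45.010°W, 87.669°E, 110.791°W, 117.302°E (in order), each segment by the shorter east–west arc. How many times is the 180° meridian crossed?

3

Leg 1: +154.573° → -142.363°, shortest Δλ = 63.064° (east) — crosses 180°.
Leg 2: -142.363° → -58.290°, shortest Δλ = 84.073° (east) — does not cross 180°.
Leg 3: -58.290° → -45.010°, shortest Δλ = 13.28° (east) — does not cross 180°.
Leg 4: -45.010° → +87.669°, shortest Δλ = 132.679° (east) — does not cross 180°.
Leg 5: +87.669° → -110.791°, shortest Δλ = 161.54° (east) — crosses 180°.
Leg 6: -110.791° → +117.302°, shortest Δλ = -131.907° (west) — crosses 180°.
Total crossings: 3.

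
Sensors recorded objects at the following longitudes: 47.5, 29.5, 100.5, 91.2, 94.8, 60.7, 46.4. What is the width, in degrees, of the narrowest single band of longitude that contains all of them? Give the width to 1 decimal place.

Sort the longitudes: +29.5°, +46.4°, +47.5°, +60.7°, +91.2°, +94.8°, +100.5°.
Eastward gaps between consecutive values (wrapping around): 16.9°, 1.1°, 13.2°, 30.5°, 3.6°, 5.7°, 289.0°.
Largest gap = 289.0° ⇒ minimal covering band is its complement: 360° − 289.0° = 71.0°.
Band runs from +29.5° eastward to +100.5°.

71.0°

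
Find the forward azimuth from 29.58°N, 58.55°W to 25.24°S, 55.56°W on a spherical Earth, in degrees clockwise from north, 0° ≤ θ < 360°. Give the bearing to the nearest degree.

Δλ = -55.56 − -58.55 = 2.99°.
θ = atan2( sin Δλ · cos φ₂ , cos φ₁ · sin φ₂ − sin φ₁ · cos φ₂ · cos Δλ )
  = atan2(0.04718, -0.81674) = 176.694° → normalised to [0°, 360°): 176.694°.

177°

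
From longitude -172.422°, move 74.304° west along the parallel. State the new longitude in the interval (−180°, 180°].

Start at -172.422°; shift −74.304° → -246.726°.
-246.726° lies outside (−180°, 180°]; add 360° → +113.274°.

+113.274°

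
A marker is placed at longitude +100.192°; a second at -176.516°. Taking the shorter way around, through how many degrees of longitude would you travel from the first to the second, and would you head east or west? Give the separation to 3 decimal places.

Raw difference: -176.516 − 100.192 = -276.708°.
Normalise into (−180°, 180°]: -276.708° + 360° = 83.292°.
Positive ⇒ the second point lies to the east; separation 83.292°.

83.292° east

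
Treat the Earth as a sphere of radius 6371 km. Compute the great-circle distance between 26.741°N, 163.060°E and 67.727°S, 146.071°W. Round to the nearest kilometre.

Δλ = -146.071 − 163.060 = -309.131°; wrapped into (−180°, 180°]: 50.869°.
Δφ = -67.727 − 26.741 = -94.468°.
a = sin²(Δφ/2) + cos φ₁ · cos φ₂ · sin²(Δλ/2) = 0.601385.
c = 2·atan2(√a, √(1−a)) = 1.77498 rad → d = 6371·c ≈ 11308.41 km.

11308 km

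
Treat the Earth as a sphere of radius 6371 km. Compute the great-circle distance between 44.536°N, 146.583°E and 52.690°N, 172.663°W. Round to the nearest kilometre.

Δλ = -172.663 − 146.583 = -319.246°; wrapped into (−180°, 180°]: 40.754°.
Δφ = 52.690 − 44.536 = 8.154°.
a = sin²(Δφ/2) + cos φ₁ · cos φ₂ · sin²(Δλ/2) = 0.057437.
c = 2·atan2(√a, √(1−a)) = 0.48403 rad → d = 6371·c ≈ 3083.77 km.

3084 km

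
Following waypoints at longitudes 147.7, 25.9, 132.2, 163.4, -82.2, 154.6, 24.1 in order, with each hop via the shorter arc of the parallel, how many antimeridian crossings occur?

2

Leg 1: +147.7° → +25.9°, shortest Δλ = -121.8° (west) — does not cross 180°.
Leg 2: +25.9° → +132.2°, shortest Δλ = 106.3° (east) — does not cross 180°.
Leg 3: +132.2° → +163.4°, shortest Δλ = 31.2° (east) — does not cross 180°.
Leg 4: +163.4° → -82.2°, shortest Δλ = 114.4° (east) — crosses 180°.
Leg 5: -82.2° → +154.6°, shortest Δλ = -123.2° (west) — crosses 180°.
Leg 6: +154.6° → +24.1°, shortest Δλ = -130.5° (west) — does not cross 180°.
Total crossings: 2.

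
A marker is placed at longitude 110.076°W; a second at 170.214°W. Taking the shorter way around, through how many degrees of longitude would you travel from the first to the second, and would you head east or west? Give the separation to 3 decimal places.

60.138° west

Raw difference: -170.214 − -110.076 = -60.138°.
Normalise into (−180°, 180°]: -60.138° stays -60.138°.
Negative ⇒ the second point lies to the west; separation 60.138°.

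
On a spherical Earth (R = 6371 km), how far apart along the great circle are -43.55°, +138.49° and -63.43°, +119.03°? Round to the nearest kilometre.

Δλ = 119.03 − 138.49 = -19.46°.
Δφ = -63.43 − -43.55 = -19.88°.
a = sin²(Δφ/2) + cos φ₁ · cos φ₂ · sin²(Δλ/2) = 0.039056.
c = 2·atan2(√a, √(1−a)) = 0.39787 rad → d = 6371·c ≈ 2534.84 km.

2535 km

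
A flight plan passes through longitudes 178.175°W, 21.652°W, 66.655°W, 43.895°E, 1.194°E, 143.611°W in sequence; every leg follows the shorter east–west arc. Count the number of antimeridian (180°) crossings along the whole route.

0

Leg 1: -178.175° → -21.652°, shortest Δλ = 156.523° (east) — does not cross 180°.
Leg 2: -21.652° → -66.655°, shortest Δλ = -45.003° (west) — does not cross 180°.
Leg 3: -66.655° → +43.895°, shortest Δλ = 110.55° (east) — does not cross 180°.
Leg 4: +43.895° → +1.194°, shortest Δλ = -42.701° (west) — does not cross 180°.
Leg 5: +1.194° → -143.611°, shortest Δλ = -144.805° (west) — does not cross 180°.
Total crossings: 0.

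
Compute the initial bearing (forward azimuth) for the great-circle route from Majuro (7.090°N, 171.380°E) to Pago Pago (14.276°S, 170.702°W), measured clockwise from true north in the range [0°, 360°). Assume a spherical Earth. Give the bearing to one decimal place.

Δλ = -170.702 − 171.380 = -342.082°; wrapped into (−180°, 180°]: 17.918°.
θ = atan2( sin Δλ · cos φ₂ , cos φ₁ · sin φ₂ − sin φ₁ · cos φ₂ · cos Δλ )
  = atan2(0.29815, -0.35852) = 140.252° → normalised to [0°, 360°): 140.252°.

140.3°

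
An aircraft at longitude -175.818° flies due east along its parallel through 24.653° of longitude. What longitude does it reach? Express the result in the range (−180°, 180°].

-151.165°

Start at -175.818°; shift +24.653° → -151.165°.
-151.165° already lies in (−180°, 180°].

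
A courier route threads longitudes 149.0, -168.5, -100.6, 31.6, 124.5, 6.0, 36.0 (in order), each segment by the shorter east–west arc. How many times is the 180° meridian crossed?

Leg 1: +149.0° → -168.5°, shortest Δλ = 42.5° (east) — crosses 180°.
Leg 2: -168.5° → -100.6°, shortest Δλ = 67.9° (east) — does not cross 180°.
Leg 3: -100.6° → +31.6°, shortest Δλ = 132.2° (east) — does not cross 180°.
Leg 4: +31.6° → +124.5°, shortest Δλ = 92.9° (east) — does not cross 180°.
Leg 5: +124.5° → +6.0°, shortest Δλ = -118.5° (west) — does not cross 180°.
Leg 6: +6.0° → +36.0°, shortest Δλ = 30.0° (east) — does not cross 180°.
Total crossings: 1.

1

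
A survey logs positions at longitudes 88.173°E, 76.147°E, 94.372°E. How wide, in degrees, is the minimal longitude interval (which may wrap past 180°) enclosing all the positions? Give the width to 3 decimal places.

Sort the longitudes: +76.147°, +88.173°, +94.372°.
Eastward gaps between consecutive values (wrapping around): 12.026°, 6.199°, 341.775°.
Largest gap = 341.775° ⇒ minimal covering band is its complement: 360° − 341.775° = 18.225°.
Band runs from +76.147° eastward to +94.372°.

18.225°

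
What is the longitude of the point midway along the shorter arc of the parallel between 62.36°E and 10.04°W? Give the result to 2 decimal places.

Signed shortest Δλ from +62.36° to -10.04° is -72.40°.
Midpoint longitude = +62.36° + (-72.40°)/2 = +62.36° − 36.20° = +26.16°.

26.16°E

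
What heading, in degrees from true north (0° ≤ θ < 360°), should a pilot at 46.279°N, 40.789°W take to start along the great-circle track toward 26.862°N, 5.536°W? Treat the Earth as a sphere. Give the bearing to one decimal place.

Δλ = -5.536 − -40.789 = 35.253°.
θ = atan2( sin Δλ · cos φ₂ , cos φ₁ · sin φ₂ − sin φ₁ · cos φ₂ · cos Δλ )
  = atan2(0.51491, -0.21420) = 112.588° → normalised to [0°, 360°): 112.588°.

112.6°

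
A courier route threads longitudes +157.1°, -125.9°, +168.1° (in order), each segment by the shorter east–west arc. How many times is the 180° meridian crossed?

2

Leg 1: +157.1° → -125.9°, shortest Δλ = 77.0° (east) — crosses 180°.
Leg 2: -125.9° → +168.1°, shortest Δλ = -66.0° (west) — crosses 180°.
Total crossings: 2.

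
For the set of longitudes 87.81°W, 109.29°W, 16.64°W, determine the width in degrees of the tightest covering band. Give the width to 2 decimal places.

92.65°

Sort the longitudes: -109.29°, -87.81°, -16.64°.
Eastward gaps between consecutive values (wrapping around): 21.48°, 71.17°, 267.35°.
Largest gap = 267.35° ⇒ minimal covering band is its complement: 360° − 267.35° = 92.65°.
Band runs from -109.29° eastward to -16.64°.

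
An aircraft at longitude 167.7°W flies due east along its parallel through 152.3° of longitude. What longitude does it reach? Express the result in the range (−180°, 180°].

Start at -167.7°; shift +152.3° → -15.4°.
-15.4° already lies in (−180°, 180°].

15.4°W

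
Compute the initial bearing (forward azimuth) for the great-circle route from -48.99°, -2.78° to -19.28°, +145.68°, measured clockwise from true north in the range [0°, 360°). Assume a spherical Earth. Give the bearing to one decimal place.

Δλ = 145.68 − -2.78 = 148.46°.
θ = atan2( sin Δλ · cos φ₂ , cos φ₁ · sin φ₂ − sin φ₁ · cos φ₂ · cos Δλ )
  = atan2(0.49376, -0.82372) = 149.061° → normalised to [0°, 360°): 149.061°.

149.1°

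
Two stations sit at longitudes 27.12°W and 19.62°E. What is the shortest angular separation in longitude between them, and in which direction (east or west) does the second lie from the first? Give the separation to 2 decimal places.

Raw difference: 19.62 − -27.12 = 46.74°.
Normalise into (−180°, 180°]: 46.74° stays 46.74°.
Positive ⇒ the second point lies to the east; separation 46.74°.

46.74° east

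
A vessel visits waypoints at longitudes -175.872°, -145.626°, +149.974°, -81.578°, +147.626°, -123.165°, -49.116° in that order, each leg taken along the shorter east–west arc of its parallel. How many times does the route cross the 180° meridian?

4

Leg 1: -175.872° → -145.626°, shortest Δλ = 30.246° (east) — does not cross 180°.
Leg 2: -145.626° → +149.974°, shortest Δλ = -64.4° (west) — crosses 180°.
Leg 3: +149.974° → -81.578°, shortest Δλ = 128.448° (east) — crosses 180°.
Leg 4: -81.578° → +147.626°, shortest Δλ = -130.796° (west) — crosses 180°.
Leg 5: +147.626° → -123.165°, shortest Δλ = 89.209° (east) — crosses 180°.
Leg 6: -123.165° → -49.116°, shortest Δλ = 74.049° (east) — does not cross 180°.
Total crossings: 4.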